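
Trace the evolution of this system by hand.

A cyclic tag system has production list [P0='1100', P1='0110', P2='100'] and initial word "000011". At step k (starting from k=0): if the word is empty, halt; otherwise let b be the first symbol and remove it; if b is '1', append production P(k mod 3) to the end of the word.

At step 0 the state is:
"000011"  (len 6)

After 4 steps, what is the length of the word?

2

[0] "000011"  (len 6)
[1] "00011"  (len 5)
[2] "0011"  (len 4)
[3] "011"  (len 3)
[4] "11"  (len 2)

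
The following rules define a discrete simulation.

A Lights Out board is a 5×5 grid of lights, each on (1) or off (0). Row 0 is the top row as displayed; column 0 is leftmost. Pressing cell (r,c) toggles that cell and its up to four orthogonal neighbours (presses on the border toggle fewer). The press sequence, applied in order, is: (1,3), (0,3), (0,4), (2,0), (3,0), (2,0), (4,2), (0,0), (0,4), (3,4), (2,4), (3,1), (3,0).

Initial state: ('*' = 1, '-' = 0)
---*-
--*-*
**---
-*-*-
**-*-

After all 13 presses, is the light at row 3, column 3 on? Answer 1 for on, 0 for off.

0

gen 0: ---*-
--*-*
**---
-*-*-
**-*-
gen 1: -----
---*-
**-*-
-*-*-
**-*-
gen 2: --***
-----
**-*-
-*-*-
**-*-
gen 3: --*--
----*
**-*-
-*-*-
**-*-
gen 4: --*--
*---*
---*-
**-*-
**-*-
gen 5: --*--
*---*
*--*-
---*-
-*-*-
gen 6: --*--
----*
-*-*-
*--*-
-*-*-
gen 7: --*--
----*
-*-*-
*-**-
--*--
gen 8: ***--
*---*
-*-*-
*-**-
--*--
gen 9: *****
*----
-*-*-
*-**-
--*--
gen 10: *****
*----
-*-**
*-*-*
--*-*
gen 11: *****
*---*
-*---
*-*--
--*-*
gen 12: *****
*---*
-----
-*---
-**-*
gen 13: *****
*---*
*----
*----
***-*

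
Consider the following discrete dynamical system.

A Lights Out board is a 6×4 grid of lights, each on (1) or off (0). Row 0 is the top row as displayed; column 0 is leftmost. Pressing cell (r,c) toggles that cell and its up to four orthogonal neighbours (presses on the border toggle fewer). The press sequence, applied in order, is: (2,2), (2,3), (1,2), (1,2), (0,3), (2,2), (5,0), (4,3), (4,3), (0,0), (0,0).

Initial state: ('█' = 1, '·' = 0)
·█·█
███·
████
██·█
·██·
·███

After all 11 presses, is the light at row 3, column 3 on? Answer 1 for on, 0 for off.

0

t=0: ·█·█
███·
████
██·█
·██·
·███
t=1: ·█·█
██··
█···
████
·██·
·███
t=2: ·█·█
██·█
█·██
███·
·██·
·███
t=3: ·███
█·█·
█··█
███·
·██·
·███
t=4: ·█·█
██·█
█·██
███·
·██·
·███
t=5: ·██·
██··
█·██
███·
·██·
·███
t=6: ·██·
███·
██··
██··
·██·
·███
t=7: ·██·
███·
██··
██··
███·
█·██
t=8: ·██·
███·
██··
██·█
██·█
█·█·
t=9: ·██·
███·
██··
██··
███·
█·██
t=10: █·█·
·██·
██··
██··
███·
█·██
t=11: ·██·
███·
██··
██··
███·
█·██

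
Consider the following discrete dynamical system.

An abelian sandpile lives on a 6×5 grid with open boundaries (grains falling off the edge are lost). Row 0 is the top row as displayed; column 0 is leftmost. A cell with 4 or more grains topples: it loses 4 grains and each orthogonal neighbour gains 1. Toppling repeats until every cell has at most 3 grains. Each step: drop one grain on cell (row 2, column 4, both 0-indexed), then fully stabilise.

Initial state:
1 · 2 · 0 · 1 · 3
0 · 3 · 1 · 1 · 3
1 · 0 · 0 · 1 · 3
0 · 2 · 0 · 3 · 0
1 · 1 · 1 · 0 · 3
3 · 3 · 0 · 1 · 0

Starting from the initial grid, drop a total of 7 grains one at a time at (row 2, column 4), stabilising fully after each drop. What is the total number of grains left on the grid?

gen 0: 1 · 2 · 0 · 1 · 3
0 · 3 · 1 · 1 · 3
1 · 0 · 0 · 1 · 3
0 · 2 · 0 · 3 · 0
1 · 1 · 1 · 0 · 3
3 · 3 · 0 · 1 · 0
gen 1: 1 · 2 · 0 · 2 · 0
0 · 3 · 1 · 2 · 1
1 · 0 · 0 · 2 · 1
0 · 2 · 0 · 3 · 1
1 · 1 · 1 · 0 · 3
3 · 3 · 0 · 1 · 0
gen 2: 1 · 2 · 0 · 2 · 0
0 · 3 · 1 · 2 · 1
1 · 0 · 0 · 2 · 2
0 · 2 · 0 · 3 · 1
1 · 1 · 1 · 0 · 3
3 · 3 · 0 · 1 · 0
gen 3: 1 · 2 · 0 · 2 · 0
0 · 3 · 1 · 2 · 1
1 · 0 · 0 · 2 · 3
0 · 2 · 0 · 3 · 1
1 · 1 · 1 · 0 · 3
3 · 3 · 0 · 1 · 0
gen 4: 1 · 2 · 0 · 2 · 0
0 · 3 · 1 · 2 · 2
1 · 0 · 0 · 3 · 0
0 · 2 · 0 · 3 · 2
1 · 1 · 1 · 0 · 3
3 · 3 · 0 · 1 · 0
gen 5: 1 · 2 · 0 · 2 · 0
0 · 3 · 1 · 2 · 2
1 · 0 · 0 · 3 · 1
0 · 2 · 0 · 3 · 2
1 · 1 · 1 · 0 · 3
3 · 3 · 0 · 1 · 0
gen 6: 1 · 2 · 0 · 2 · 0
0 · 3 · 1 · 2 · 2
1 · 0 · 0 · 3 · 2
0 · 2 · 0 · 3 · 2
1 · 1 · 1 · 0 · 3
3 · 3 · 0 · 1 · 0
gen 7: 1 · 2 · 0 · 2 · 0
0 · 3 · 1 · 2 · 2
1 · 0 · 0 · 3 · 3
0 · 2 · 0 · 3 · 2
1 · 1 · 1 · 0 · 3
3 · 3 · 0 · 1 · 0

40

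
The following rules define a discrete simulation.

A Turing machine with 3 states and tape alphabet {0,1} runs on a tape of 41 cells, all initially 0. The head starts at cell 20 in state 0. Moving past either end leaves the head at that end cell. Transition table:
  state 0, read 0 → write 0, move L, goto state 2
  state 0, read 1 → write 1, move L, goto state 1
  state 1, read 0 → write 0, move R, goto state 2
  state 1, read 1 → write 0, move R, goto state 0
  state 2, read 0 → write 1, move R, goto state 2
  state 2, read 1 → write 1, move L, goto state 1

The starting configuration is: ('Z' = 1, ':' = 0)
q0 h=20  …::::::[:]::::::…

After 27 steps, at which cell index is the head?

40

0) q0 h=20  …::::::[:]::::::…
1) q2 h=19  …::::::[:]::::::…
2) q2 h=20  …:::::Z[:]::::::…
3) q2 h=21  …::::ZZ[:]::::::…
4) q2 h=22  …:::ZZZ[:]::::::…
5) q2 h=23  …::ZZZZ[:]::::::…
6) q2 h=24  …:ZZZZZ[:]::::::…
7) q2 h=25  …ZZZZZZ[:]::::::…
8) q2 h=26  …ZZZZZZ[:]::::::…
9) q2 h=27  …ZZZZZZ[:]::::::…
10) q2 h=28  …ZZZZZZ[:]::::::…
11) q2 h=29  …ZZZZZZ[:]::::::…
12) q2 h=30  …ZZZZZZ[:]::::::…
13) q2 h=31  …ZZZZZZ[:]::::::…
14) q2 h=32  …ZZZZZZ[:]::::::…
15) q2 h=33  …ZZZZZZ[:]::::::…
16) q2 h=34  …ZZZZZZ[:]::::::|
17) q2 h=35  …ZZZZZZ[:]:::::|
18) q2 h=36  …ZZZZZZ[:]::::|
19) q2 h=37  …ZZZZZZ[:]:::|
20) q2 h=38  …ZZZZZZ[:]::|
21) q2 h=39  …ZZZZZZ[:]:|
22) q2 h=40  …ZZZZZZ[:]|
23) q2 h=40  …ZZZZZZ[Z]|
24) q1 h=39  …ZZZZZZ[Z]Z|
25) q0 h=40  …ZZZZZ:[Z]|
26) q1 h=39  …ZZZZZZ[:]Z|
27) q2 h=40  …ZZZZZ:[Z]|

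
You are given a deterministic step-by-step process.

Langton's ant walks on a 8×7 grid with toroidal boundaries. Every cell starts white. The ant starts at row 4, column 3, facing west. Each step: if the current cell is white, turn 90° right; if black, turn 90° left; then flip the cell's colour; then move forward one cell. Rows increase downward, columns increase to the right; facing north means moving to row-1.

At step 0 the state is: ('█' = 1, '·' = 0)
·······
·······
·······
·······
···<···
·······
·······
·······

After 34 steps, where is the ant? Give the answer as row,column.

step 0: ·······
·······
·······
·······
···<···
·······
·······
·······
step 1: ·······
·······
·······
···^···
···█···
·······
·······
·······
step 2: ·······
·······
·······
···█>··
···█···
·······
·······
·······
step 3: ·······
·······
·······
···██··
···█v··
·······
·······
·······
step 4: ·······
·······
·······
···██··
···<█··
·······
·······
·······
step 5: ·······
·······
·······
···██··
····█··
···v···
·······
·······
step 6: ·······
·······
·······
···██··
····█··
··<█···
·······
·······
step 7: ·······
·······
·······
···██··
··^·█··
··██···
·······
·······
step 8: ·······
·······
·······
···██··
··█>█··
··██···
·······
·······
step 9: ·······
·······
·······
···██··
··███··
··█v···
·······
·······
step 10: ·······
·······
·······
···██··
··███··
··█·>··
·······
·······
step 11: ·······
·······
·······
···██··
··███··
··█·█··
····v··
·······
step 12: ·······
·······
·······
···██··
··███··
··█·█··
···<█··
·······
step 13: ·······
·······
·······
···██··
··███··
··█^█··
···██··
·······
step 14: ·······
·······
·······
···██··
··███··
··██>··
···██··
·······
step 15: ·······
·······
·······
···██··
··██^··
··██···
···██··
·······
step 16: ·······
·······
·······
···██··
··█<···
··██···
···██··
·······
step 17: ·······
·······
·······
···██··
··█····
··█v···
···██··
·······
step 18: ·······
·······
·······
···██··
··█····
··█·>··
···██··
·······
step 19: ·······
·······
·······
···██··
··█····
··█·█··
···█v··
·······
step 20: ·······
·······
·······
···██··
··█····
··█·█··
···█·>·
·······
step 21: ·······
·······
·······
···██··
··█····
··█·█··
···█·█·
·····v·
step 22: ·······
·······
·······
···██··
··█····
··█·█··
···█·█·
····<█·
step 23: ·······
·······
·······
···██··
··█····
··█·█··
···█^█·
····██·
step 24: ·······
·······
·······
···██··
··█····
··█·█··
···██>·
····██·
step 25: ·······
·······
·······
···██··
··█····
··█·█^·
···██··
····██·
step 26: ·······
·······
·······
···██··
··█····
··█·██>
···██··
····██·
step 27: ·······
·······
·······
···██··
··█····
··█·███
···██·v
····██·
step 28: ·······
·······
·······
···██··
··█····
··█·███
···██<█
····██·
step 29: ·······
·······
·······
···██··
··█····
··█·█^█
···████
····██·
step 30: ·······
·······
·······
···██··
··█····
··█·<·█
···████
····██·
step 31: ·······
·······
·······
···██··
··█····
··█···█
···█v██
····██·
step 32: ·······
·······
·······
···██··
··█····
··█···█
···█·>█
····██·
step 33: ·······
·······
·······
···██··
··█····
··█··^█
···█··█
····██·
step 34: ·······
·······
·······
···██··
··█····
··█··█>
···█··█
····██·

5,6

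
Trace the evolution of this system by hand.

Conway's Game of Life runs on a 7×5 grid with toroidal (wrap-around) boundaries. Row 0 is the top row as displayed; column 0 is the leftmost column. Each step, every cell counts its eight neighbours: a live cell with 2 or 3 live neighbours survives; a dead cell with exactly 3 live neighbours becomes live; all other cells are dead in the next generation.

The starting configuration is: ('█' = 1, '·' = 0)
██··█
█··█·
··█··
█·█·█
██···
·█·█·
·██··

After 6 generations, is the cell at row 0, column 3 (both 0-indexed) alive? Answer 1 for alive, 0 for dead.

1

0) ██··█
█··█·
··█··
█·█·█
██···
·█·█·
·██··
1) ···██
█·██·
█·█··
█·███
···█·
·····
···██
2) █····
█·█··
█····
█·█··
··██·
···██
···██
3) ██·█·
█···█
█···█
··███
·██··
·····
█··█·
4) ·███·
···█·
·█···
··█·█
·██··
·██··
███··
5) █··██
·█·█·
··██·
█·██·
█····
···█·
█····
6) ████·
██···
·····
··██·
·███·
····█
█··█·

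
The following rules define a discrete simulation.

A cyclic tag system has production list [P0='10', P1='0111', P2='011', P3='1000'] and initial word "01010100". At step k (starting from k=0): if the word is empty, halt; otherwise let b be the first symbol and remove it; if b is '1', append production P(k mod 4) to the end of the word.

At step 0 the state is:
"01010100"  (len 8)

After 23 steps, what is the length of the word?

[0] "01010100"  (len 8)
[1] "1010100"  (len 7)
[2] "0101000111"  (len 10)
[3] "101000111"  (len 9)
[4] "010001111000"  (len 12)
[5] "10001111000"  (len 11)
[6] "00011110000111"  (len 14)
[7] "0011110000111"  (len 13)
[8] "011110000111"  (len 12)
[9] "11110000111"  (len 11)
[10] "11100001110111"  (len 14)
[11] "1100001110111011"  (len 16)
[12] "1000011101110111000"  (len 19)
[13] "00001110111011100010"  (len 20)
[14] "0001110111011100010"  (len 19)
[15] "001110111011100010"  (len 18)
[16] "01110111011100010"  (len 17)
[17] "1110111011100010"  (len 16)
[18] "1101110111000100111"  (len 19)
[19] "101110111000100111011"  (len 21)
[20] "011101110001001110111000"  (len 24)
[21] "11101110001001110111000"  (len 23)
[22] "11011100010011101110000111"  (len 26)
[23] "1011100010011101110000111011"  (len 28)

28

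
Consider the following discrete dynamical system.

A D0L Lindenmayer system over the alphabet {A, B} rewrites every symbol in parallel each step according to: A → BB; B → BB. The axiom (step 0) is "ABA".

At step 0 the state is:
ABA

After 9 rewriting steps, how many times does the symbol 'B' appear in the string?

k=0  ABA
k=1  BBBBBB
k=2  BBBBBBBBBBBB
k=3  BBBBBBBBBBBBBBBBBBBBBBBB
k=4  BBBBBBBBBBBBBBBBBBBBBBBBBBBBBBBBBBBBBBBBBBBBBBBB
k=5  BBBBBBBBBBBBBBBBBBBBBBBBBBBBBBBBBBBBBBBBBBBBBBBBBBBBBBBBBBBBBBBBBBBBBBBBBBBBBBBBBBBBBBBBBBBBBBBB
k=6  BBBBBBBBBBBBBBBBBBBBBBBBBBBBBBBBBBBBBBBBBBBBBBBBBBBBBBBBBB…BBBBBBBBBBBBBBBBBBBBBBBBBBBBBBBBBBBBBBBBBBBBBBBBBBBBBBBBBB  (len 192)
k=7  BBBBBBBBBBBBBBBBBBBBBBBBBBBBBBBBBBBBBBBBBBBBBBBBBBBBBBBBBB…BBBBBBBBBBBBBBBBBBBBBBBBBBBBBBBBBBBBBBBBBBBBBBBBBBBBBBBBBB  (len 384)
k=8  BBBBBBBBBBBBBBBBBBBBBBBBBBBBBBBBBBBBBBBBBBBBBBBBBBBBBBBBBB…BBBBBBBBBBBBBBBBBBBBBBBBBBBBBBBBBBBBBBBBBBBBBBBBBBBBBBBBBB  (len 768)
k=9  BBBBBBBBBBBBBBBBBBBBBBBBBBBBBBBBBBBBBBBBBBBBBBBBBBBBBBBBBB…BBBBBBBBBBBBBBBBBBBBBBBBBBBBBBBBBBBBBBBBBBBBBBBBBBBBBBBBBB  (len 1536)

1536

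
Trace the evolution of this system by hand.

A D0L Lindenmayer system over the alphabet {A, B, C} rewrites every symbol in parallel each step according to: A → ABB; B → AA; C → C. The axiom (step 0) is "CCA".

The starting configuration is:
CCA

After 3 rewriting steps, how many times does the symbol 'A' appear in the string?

0) CCA
1) CCABB
2) CCABBAAAA
3) CCABBAAAAABBABBABBABB

9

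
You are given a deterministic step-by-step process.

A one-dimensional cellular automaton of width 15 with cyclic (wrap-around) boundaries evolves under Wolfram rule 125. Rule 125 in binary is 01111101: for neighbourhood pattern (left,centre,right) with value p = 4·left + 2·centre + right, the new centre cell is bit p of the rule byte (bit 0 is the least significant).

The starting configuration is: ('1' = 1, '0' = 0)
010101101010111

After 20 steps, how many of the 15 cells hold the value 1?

6

[0] 010101101010111
[1] 111111111111101
[2] 000000000000111
[3] 111111111110101
[4] 000000000011111
[5] 111111111010001
[6] 000000001111101
[7] 111111101000111
[8] 000000111110100
[9] 111110100011111
[10] 000011111010000
[11] 111010001111111
[12] 001111101000000
[13] 101000111111111
[14] 111110100000000
[15] 100011111111110
[16] 111010000000011
[17] 001111111111010
[18] 101000000001111
[19] 111111111101000
[20] 100000000111110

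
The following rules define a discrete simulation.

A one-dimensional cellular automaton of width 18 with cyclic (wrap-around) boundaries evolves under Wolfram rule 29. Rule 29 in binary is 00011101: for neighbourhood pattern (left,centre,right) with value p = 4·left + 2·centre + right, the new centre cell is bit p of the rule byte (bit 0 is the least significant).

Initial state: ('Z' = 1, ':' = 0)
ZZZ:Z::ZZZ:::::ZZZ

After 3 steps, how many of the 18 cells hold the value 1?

8

[0] ZZZ:Z::ZZZ:::::ZZZ
[1] ::::ZZ:Z::ZZZZ:Z::
[2] ZZZ:Z::ZZ:Z::::ZZZ
[3] ::::ZZ:Z::ZZZZ:Z::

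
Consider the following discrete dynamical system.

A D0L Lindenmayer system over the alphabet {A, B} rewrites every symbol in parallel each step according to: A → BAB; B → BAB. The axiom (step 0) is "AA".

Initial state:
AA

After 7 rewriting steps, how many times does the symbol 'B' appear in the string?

t=0: AA
t=1: BABBAB
t=2: BABBABBABBABBABBAB
t=3: BABBABBABBABBABBABBABBABBABBABBABBABBABBABBABBABBABBAB
t=4: BABBABBABBABBABBABBABBABBABBABBABBABBABBABBABBABBABBABBABB…BBABBABBABBABBABBABBABBABBABBABBABBABBABBABBABBABBABBABBAB  (len 162)
t=5: BABBABBABBABBABBABBABBABBABBABBABBABBABBABBABBABBABBABBABB…BBABBABBABBABBABBABBABBABBABBABBABBABBABBABBABBABBABBABBAB  (len 486)
t=6: BABBABBABBABBABBABBABBABBABBABBABBABBABBABBABBABBABBABBABB…BBABBABBABBABBABBABBABBABBABBABBABBABBABBABBABBABBABBABBAB  (len 1458)
t=7: BABBABBABBABBABBABBABBABBABBABBABBABBABBABBABBABBABBABBABB…BBABBABBABBABBABBABBABBABBABBABBABBABBABBABBABBABBABBABBAB  (len 4374)

2916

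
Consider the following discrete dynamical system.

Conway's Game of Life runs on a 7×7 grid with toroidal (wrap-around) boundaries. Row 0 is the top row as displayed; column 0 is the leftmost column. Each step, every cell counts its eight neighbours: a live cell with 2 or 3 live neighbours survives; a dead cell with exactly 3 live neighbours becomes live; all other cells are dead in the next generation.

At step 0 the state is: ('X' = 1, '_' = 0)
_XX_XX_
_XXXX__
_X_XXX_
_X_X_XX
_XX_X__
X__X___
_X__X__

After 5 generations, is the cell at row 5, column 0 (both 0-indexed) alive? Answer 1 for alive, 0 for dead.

1

step 0: _XX_XX_
_XXXX__
_X_XXX_
_X_X_XX
_XX_X__
X__X___
_X__X__
step 1: X____X_
X______
_X____X
_X____X
_X__XXX
X__XX__
XX__XX_
step 2: X___XX_
XX_____
_X____X
_XX___X
_XXXX_X
__XX___
XX_X_X_
step 3: __X_XX_
_X___X_
______X
______X
____XX_
_____XX
XX_X_X_
step 4: X_XX_X_
____XXX
X____XX
______X
____X__
X______
XXXX___
step 5: X____X_
_X_X___
X___X__
X_____X
_______
X_XX___
X__XX__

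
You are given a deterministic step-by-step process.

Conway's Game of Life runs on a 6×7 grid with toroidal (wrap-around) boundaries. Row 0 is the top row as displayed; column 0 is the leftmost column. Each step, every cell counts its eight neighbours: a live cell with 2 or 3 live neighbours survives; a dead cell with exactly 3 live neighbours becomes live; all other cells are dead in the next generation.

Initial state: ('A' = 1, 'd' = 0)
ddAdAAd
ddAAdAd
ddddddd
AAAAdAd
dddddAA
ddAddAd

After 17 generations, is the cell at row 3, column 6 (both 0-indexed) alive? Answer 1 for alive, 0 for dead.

gen 0: ddAdAAd
ddAAdAd
ddddddd
AAAAdAd
dddddAA
ddAddAd
gen 1: dAAddAA
ddAAdAd
ddddddA
AAAdAAd
AddAdAd
dddAddd
gen 2: dAdddAA
AAAAAAd
AdddddA
AAAAAAd
AddAdAd
AAdAdAd
gen 3: ddddddd
ddAAAdd
ddddddd
ddAAdAd
dddddAd
dAdddAd
gen 4: ddAAAdd
dddAddd
ddddddd
ddddAdd
ddAddAA
ddddddd
gen 5: ddAAAdd
ddAAAdd
ddddddd
dddddAd
dddddAd
ddAdAAd
gen 6: dAddddd
ddAdAdd
dddAAdd
ddddddd
dddddAA
ddAddAd
gen 7: dAAAddd
ddAdAdd
dddAAdd
ddddAAd
dddddAA
dddddAA
gen 8: dAAAAAd
dAddAdd
ddddddd
dddAddA
ddddddd
AdAdAAA
gen 9: ddddddd
dAddAAd
ddddddd
ddddddd
AddAAdd
AdAdddA
gen 10: AAdddAA
ddddddd
ddddddd
ddddddd
AAdAddA
AAdAddA
gen 11: dAAddAd
AdddddA
ddddddd
Adddddd
dAddddA
ddddAdd
gen 12: AAdddAA
AAddddA
AdddddA
Adddddd
Adddddd
AAAddAd
gen 13: dddddAd
ddddddd
ddddddd
AAddddd
Adddddd
ddAddAd
gen 14: ddddddd
ddddddd
ddddddd
AAddddd
AdddddA
ddddddA
gen 15: ddddddd
ddddddd
ddddddd
AAddddA
dAddddA
AdddddA
gen 16: ddddddd
ddddddd
Adddddd
dAddddA
dAdddAd
AdddddA
gen 17: ddddddd
ddddddd
Adddddd
dAddddA
dAdddAd
AdddddA

1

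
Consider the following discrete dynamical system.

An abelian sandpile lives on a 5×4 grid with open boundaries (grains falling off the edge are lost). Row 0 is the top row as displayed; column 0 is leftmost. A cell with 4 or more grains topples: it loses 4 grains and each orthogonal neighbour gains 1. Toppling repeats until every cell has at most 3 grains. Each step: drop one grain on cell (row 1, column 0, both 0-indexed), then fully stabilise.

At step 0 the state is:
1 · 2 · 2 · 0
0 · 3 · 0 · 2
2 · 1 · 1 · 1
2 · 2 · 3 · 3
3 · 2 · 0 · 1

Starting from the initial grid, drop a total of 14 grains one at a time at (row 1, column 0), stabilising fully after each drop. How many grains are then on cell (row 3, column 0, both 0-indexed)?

step 0: 1 · 2 · 2 · 0
0 · 3 · 0 · 2
2 · 1 · 1 · 1
2 · 2 · 3 · 3
3 · 2 · 0 · 1
step 1: 1 · 2 · 2 · 0
1 · 3 · 0 · 2
2 · 1 · 1 · 1
2 · 2 · 3 · 3
3 · 2 · 0 · 1
step 2: 1 · 2 · 2 · 0
2 · 3 · 0 · 2
2 · 1 · 1 · 1
2 · 2 · 3 · 3
3 · 2 · 0 · 1
step 3: 1 · 2 · 2 · 0
3 · 3 · 0 · 2
2 · 1 · 1 · 1
2 · 2 · 3 · 3
3 · 2 · 0 · 1
step 4: 2 · 3 · 2 · 0
1 · 0 · 1 · 2
3 · 2 · 1 · 1
2 · 2 · 3 · 3
3 · 2 · 0 · 1
step 5: 2 · 3 · 2 · 0
2 · 0 · 1 · 2
3 · 2 · 1 · 1
2 · 2 · 3 · 3
3 · 2 · 0 · 1
step 6: 2 · 3 · 2 · 0
3 · 0 · 1 · 2
3 · 2 · 1 · 1
2 · 2 · 3 · 3
3 · 2 · 0 · 1
step 7: 3 · 3 · 2 · 0
1 · 1 · 1 · 2
0 · 3 · 1 · 1
3 · 2 · 3 · 3
3 · 2 · 0 · 1
step 8: 3 · 3 · 2 · 0
2 · 1 · 1 · 2
0 · 3 · 1 · 1
3 · 2 · 3 · 3
3 · 2 · 0 · 1
step 9: 3 · 3 · 2 · 0
3 · 1 · 1 · 2
0 · 3 · 1 · 1
3 · 2 · 3 · 3
3 · 2 · 0 · 1
step 10: 1 · 0 · 3 · 0
1 · 3 · 1 · 2
1 · 3 · 1 · 1
3 · 2 · 3 · 3
3 · 2 · 0 · 1
step 11: 1 · 0 · 3 · 0
2 · 3 · 1 · 2
1 · 3 · 1 · 1
3 · 2 · 3 · 3
3 · 2 · 0 · 1
step 12: 1 · 0 · 3 · 0
3 · 3 · 1 · 2
1 · 3 · 1 · 1
3 · 2 · 3 · 3
3 · 2 · 0 · 1
step 13: 2 · 1 · 3 · 0
1 · 1 · 2 · 2
3 · 0 · 2 · 1
3 · 3 · 3 · 3
3 · 2 · 0 · 1
step 14: 2 · 1 · 3 · 0
2 · 1 · 2 · 2
3 · 0 · 2 · 1
3 · 3 · 3 · 3
3 · 2 · 0 · 1

3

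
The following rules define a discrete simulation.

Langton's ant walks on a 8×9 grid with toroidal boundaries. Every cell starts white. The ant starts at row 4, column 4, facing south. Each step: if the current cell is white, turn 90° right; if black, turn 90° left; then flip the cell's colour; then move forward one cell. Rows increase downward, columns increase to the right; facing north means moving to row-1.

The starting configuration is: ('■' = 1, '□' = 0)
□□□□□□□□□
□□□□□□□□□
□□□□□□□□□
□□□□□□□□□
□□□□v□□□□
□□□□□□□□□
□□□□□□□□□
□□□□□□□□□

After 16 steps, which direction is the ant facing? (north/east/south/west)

south

[0] □□□□□□□□□
□□□□□□□□□
□□□□□□□□□
□□□□□□□□□
□□□□v□□□□
□□□□□□□□□
□□□□□□□□□
□□□□□□□□□
[1] □□□□□□□□□
□□□□□□□□□
□□□□□□□□□
□□□□□□□□□
□□□<■□□□□
□□□□□□□□□
□□□□□□□□□
□□□□□□□□□
[2] □□□□□□□□□
□□□□□□□□□
□□□□□□□□□
□□□^□□□□□
□□□■■□□□□
□□□□□□□□□
□□□□□□□□□
□□□□□□□□□
[3] □□□□□□□□□
□□□□□□□□□
□□□□□□□□□
□□□■>□□□□
□□□■■□□□□
□□□□□□□□□
□□□□□□□□□
□□□□□□□□□
[4] □□□□□□□□□
□□□□□□□□□
□□□□□□□□□
□□□■■□□□□
□□□■v□□□□
□□□□□□□□□
□□□□□□□□□
□□□□□□□□□
[5] □□□□□□□□□
□□□□□□□□□
□□□□□□□□□
□□□■■□□□□
□□□■□>□□□
□□□□□□□□□
□□□□□□□□□
□□□□□□□□□
[6] □□□□□□□□□
□□□□□□□□□
□□□□□□□□□
□□□■■□□□□
□□□■□■□□□
□□□□□v□□□
□□□□□□□□□
□□□□□□□□□
[7] □□□□□□□□□
□□□□□□□□□
□□□□□□□□□
□□□■■□□□□
□□□■□■□□□
□□□□<■□□□
□□□□□□□□□
□□□□□□□□□
[8] □□□□□□□□□
□□□□□□□□□
□□□□□□□□□
□□□■■□□□□
□□□■^■□□□
□□□□■■□□□
□□□□□□□□□
□□□□□□□□□
[9] □□□□□□□□□
□□□□□□□□□
□□□□□□□□□
□□□■■□□□□
□□□■■>□□□
□□□□■■□□□
□□□□□□□□□
□□□□□□□□□
[10] □□□□□□□□□
□□□□□□□□□
□□□□□□□□□
□□□■■^□□□
□□□■■□□□□
□□□□■■□□□
□□□□□□□□□
□□□□□□□□□
[11] □□□□□□□□□
□□□□□□□□□
□□□□□□□□□
□□□■■■>□□
□□□■■□□□□
□□□□■■□□□
□□□□□□□□□
□□□□□□□□□
[12] □□□□□□□□□
□□□□□□□□□
□□□□□□□□□
□□□■■■■□□
□□□■■□v□□
□□□□■■□□□
□□□□□□□□□
□□□□□□□□□
[13] □□□□□□□□□
□□□□□□□□□
□□□□□□□□□
□□□■■■■□□
□□□■■<■□□
□□□□■■□□□
□□□□□□□□□
□□□□□□□□□
[14] □□□□□□□□□
□□□□□□□□□
□□□□□□□□□
□□□■■^■□□
□□□■■■■□□
□□□□■■□□□
□□□□□□□□□
□□□□□□□□□
[15] □□□□□□□□□
□□□□□□□□□
□□□□□□□□□
□□□■<□■□□
□□□■■■■□□
□□□□■■□□□
□□□□□□□□□
□□□□□□□□□
[16] □□□□□□□□□
□□□□□□□□□
□□□□□□□□□
□□□■□□■□□
□□□■v■■□□
□□□□■■□□□
□□□□□□□□□
□□□□□□□□□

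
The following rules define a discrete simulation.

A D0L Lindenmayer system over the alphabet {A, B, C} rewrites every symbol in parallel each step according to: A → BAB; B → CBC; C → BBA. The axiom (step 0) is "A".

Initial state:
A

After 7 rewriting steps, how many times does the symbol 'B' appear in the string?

1094

gen 0: A
gen 1: BAB
gen 2: CBCBABCBC
gen 3: BBACBCBBACBCBABCBCBBACBCBBA
gen 4: CBCCBCBABBBACBCBBACBCCBCBABBBACBCBBACBCBABCBCBBACBCBBACBCCBCBABBBACBCBBACBCCBCBAB
gen 5: BBACBCBBABBACBCBBACBCBABCBCCBCCBCBABBBACBCBBACBCCBCBABBBAC…BCBCCBCCBCBABBBACBCBBACBCCBCBABBBACBCBBABBACBCBBACBCBABCBC  (len 243)
gen 6: CBCCBCBABBBACBCBBACBCCBCBABCBCCBCBABBBACBCBBACBCCBCBABBBAC…CBABCBCCBCBABBBACBCBBACBCCBCBABBBACBCBBACBCBABCBCBBACBCBBA  (len 729)
gen 7: BBACBCBBABBACBCBBACBCBABCBCCBCCBCBABBBACBCBBACBCCBCBABBBAC…CBABBBACBCBBACBCBABCBCBBACBCBBACBCCBCBABBBACBCBBACBCCBCBAB  (len 2187)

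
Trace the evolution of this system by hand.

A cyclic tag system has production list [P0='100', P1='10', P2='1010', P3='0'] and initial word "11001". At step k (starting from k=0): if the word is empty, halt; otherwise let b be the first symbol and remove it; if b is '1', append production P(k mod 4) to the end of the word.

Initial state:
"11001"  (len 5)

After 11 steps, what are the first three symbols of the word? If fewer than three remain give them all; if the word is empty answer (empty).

001

k=0  "11001"  (len 5)
k=1  "1001100"  (len 7)
k=2  "00110010"  (len 8)
k=3  "0110010"  (len 7)
k=4  "110010"  (len 6)
k=5  "10010100"  (len 8)
k=6  "001010010"  (len 9)
k=7  "01010010"  (len 8)
k=8  "1010010"  (len 7)
k=9  "010010100"  (len 9)
k=10  "10010100"  (len 8)
k=11  "00101001010"  (len 11)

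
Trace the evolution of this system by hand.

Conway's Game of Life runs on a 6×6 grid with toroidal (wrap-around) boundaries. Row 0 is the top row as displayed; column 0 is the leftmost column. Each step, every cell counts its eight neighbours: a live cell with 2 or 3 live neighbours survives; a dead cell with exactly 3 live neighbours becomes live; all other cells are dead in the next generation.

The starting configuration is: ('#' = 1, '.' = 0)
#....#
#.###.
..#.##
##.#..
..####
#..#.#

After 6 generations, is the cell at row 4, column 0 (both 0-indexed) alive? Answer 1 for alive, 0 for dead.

step 0: #....#
#.###.
..#.##
##.#..
..####
#..#.#
step 1: ..#...
#.#...
......
##....
......
.###..
step 2: ......
.#....
#.....
......
#.....
.###..
step 3: .#....
......
......
......
.##...
.##...
step 4: .##...
......
......
......
.##...
#.....
step 5: .#....
......
......
......
.#....
#.....
step 6: ......
......
......
......
......
##....

0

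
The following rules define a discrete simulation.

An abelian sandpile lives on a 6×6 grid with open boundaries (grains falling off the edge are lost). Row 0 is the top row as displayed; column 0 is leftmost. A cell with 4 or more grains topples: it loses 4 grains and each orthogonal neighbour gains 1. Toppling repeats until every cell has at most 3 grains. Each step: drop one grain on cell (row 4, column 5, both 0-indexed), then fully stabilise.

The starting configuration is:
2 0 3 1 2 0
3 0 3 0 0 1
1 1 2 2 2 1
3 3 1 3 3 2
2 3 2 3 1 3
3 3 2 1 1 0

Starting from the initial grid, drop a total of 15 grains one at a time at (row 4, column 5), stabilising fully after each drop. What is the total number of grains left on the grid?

67

gen 0: 2 0 3 1 2 0
3 0 3 0 0 1
1 1 2 2 2 1
3 3 1 3 3 2
2 3 2 3 1 3
3 3 2 1 1 0
gen 1: 2 0 3 1 2 0
3 0 3 0 0 1
1 1 2 2 2 1
3 3 1 3 3 3
2 3 2 3 2 0
3 3 2 1 1 1
gen 2: 2 0 3 1 2 0
3 0 3 0 0 1
1 1 2 2 2 1
3 3 1 3 3 3
2 3 2 3 2 1
3 3 2 1 1 1
gen 3: 2 0 3 1 2 0
3 0 3 0 0 1
1 1 2 2 2 1
3 3 1 3 3 3
2 3 2 3 2 2
3 3 2 1 1 1
gen 4: 2 0 3 1 2 0
3 0 3 0 0 1
1 1 2 2 2 1
3 3 1 3 3 3
2 3 2 3 2 3
3 3 2 1 1 1
gen 5: 2 0 3 1 2 0
3 0 3 0 0 1
1 1 2 3 3 2
3 3 2 1 2 1
2 3 3 1 1 2
3 3 2 2 2 2
gen 6: 2 0 3 1 2 0
3 0 3 0 0 1
1 1 2 3 3 2
3 3 2 1 2 1
2 3 3 1 1 3
3 3 2 2 2 2
gen 7: 2 0 3 1 2 0
3 0 3 0 0 1
1 1 2 3 3 2
3 3 2 1 2 2
2 3 3 1 2 0
3 3 2 2 2 3
gen 8: 2 0 3 1 2 0
3 0 3 0 0 1
1 1 2 3 3 2
3 3 2 1 2 2
2 3 3 1 2 1
3 3 2 2 2 3
gen 9: 2 0 3 1 2 0
3 0 3 0 0 1
1 1 2 3 3 2
3 3 2 1 2 2
2 3 3 1 2 2
3 3 2 2 2 3
gen 10: 2 0 3 1 2 0
3 0 3 0 0 1
1 1 2 3 3 2
3 3 2 1 2 2
2 3 3 1 2 3
3 3 2 2 2 3
gen 11: 2 0 3 1 2 0
3 0 3 0 0 1
1 1 2 3 3 2
3 3 2 1 2 3
2 3 3 1 3 1
3 3 2 2 3 0
gen 12: 2 0 3 1 2 0
3 0 3 0 0 1
1 1 2 3 3 2
3 3 2 1 2 3
2 3 3 1 3 2
3 3 2 2 3 0
gen 13: 2 0 3 1 2 0
3 0 3 0 0 1
1 1 2 3 3 2
3 3 2 1 2 3
2 3 3 1 3 3
3 3 2 2 3 0
gen 14: 2 0 3 1 2 0
3 0 3 1 1 2
1 1 3 0 2 0
3 3 2 3 1 2
2 3 3 2 2 2
3 3 2 3 0 2
gen 15: 2 0 3 1 2 0
3 0 3 1 1 2
1 1 3 0 2 0
3 3 2 3 1 2
2 3 3 2 2 3
3 3 2 3 0 2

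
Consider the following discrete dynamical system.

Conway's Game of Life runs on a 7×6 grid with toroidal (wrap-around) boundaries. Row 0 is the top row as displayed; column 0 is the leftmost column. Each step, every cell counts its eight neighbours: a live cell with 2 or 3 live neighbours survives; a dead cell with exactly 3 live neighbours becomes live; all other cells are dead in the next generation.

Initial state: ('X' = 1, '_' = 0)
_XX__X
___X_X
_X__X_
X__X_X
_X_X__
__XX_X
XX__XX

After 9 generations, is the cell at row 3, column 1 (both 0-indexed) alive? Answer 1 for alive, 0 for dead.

0

step 0: _XX__X
___X_X
_X__X_
X__X_X
_X_X__
__XX_X
XX__XX
step 1: _XXX__
_X_X_X
__XX__
XX_X_X
_X_X_X
___X_X
______
step 2: XX_XX_
XX____
___X_X
_X_X_X
_X_X_X
X_X___
___XX_
step 3: XX_XX_
_X_X__
_X___X
___X_X
_X_X_X
XXX__X
X___X_
step 4: XX_XX_
_X_X_X
______
_____X
_X_X_X
__XX__
____X_
step 5: XX_X__
_X_X_X
X___X_
X___X_
X__X__
__XX__
_X__XX
step 6: _X_X__
_X_X_X
XX_XX_
XX_XX_
_XXXXX
XXXX_X
_X__XX
step 7: _X_X_X
_X_X_X
______
______
______
______
_____X
step 8: _____X
______
______
______
______
______
X___X_
step 9: _____X
______
______
______
______
______
_____X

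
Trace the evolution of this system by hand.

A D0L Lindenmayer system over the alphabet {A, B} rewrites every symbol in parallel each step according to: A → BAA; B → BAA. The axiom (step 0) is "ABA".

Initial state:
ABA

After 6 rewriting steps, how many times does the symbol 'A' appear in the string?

1458

step 0: ABA
step 1: BAABAABAA
step 2: BAABAABAABAABAABAABAABAABAA
step 3: BAABAABAABAABAABAABAABAABAABAABAABAABAABAABAABAABAABAABAABAABAABAABAABAABAABAABAA
step 4: BAABAABAABAABAABAABAABAABAABAABAABAABAABAABAABAABAABAABAAB…ABAABAABAABAABAABAABAABAABAABAABAABAABAABAABAABAABAABAABAA  (len 243)
step 5: BAABAABAABAABAABAABAABAABAABAABAABAABAABAABAABAABAABAABAAB…ABAABAABAABAABAABAABAABAABAABAABAABAABAABAABAABAABAABAABAA  (len 729)
step 6: BAABAABAABAABAABAABAABAABAABAABAABAABAABAABAABAABAABAABAAB…ABAABAABAABAABAABAABAABAABAABAABAABAABAABAABAABAABAABAABAA  (len 2187)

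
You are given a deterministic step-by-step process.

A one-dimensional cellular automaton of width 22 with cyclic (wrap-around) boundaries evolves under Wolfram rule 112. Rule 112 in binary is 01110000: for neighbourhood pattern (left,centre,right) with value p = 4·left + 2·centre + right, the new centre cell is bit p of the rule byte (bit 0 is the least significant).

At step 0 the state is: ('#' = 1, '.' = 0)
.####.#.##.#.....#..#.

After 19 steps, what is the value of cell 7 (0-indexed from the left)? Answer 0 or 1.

gen 0: .####.#.##.#.....#..#.
gen 1: ....##.#.##.#.....#..#
gen 2: #....##.#.##.#.....#..
gen 3: .#....##.#.##.#.....#.
gen 4: ..#....##.#.##.#.....#
gen 5: #..#....##.#.##.#.....
gen 6: .#..#....##.#.##.#....
gen 7: ..#..#....##.#.##.#...
gen 8: ...#..#....##.#.##.#..
gen 9: ....#..#....##.#.##.#.
gen 10: .....#..#....##.#.##.#
gen 11: #.....#..#....##.#.##.
gen 12: .#.....#..#....##.#.##
gen 13: #.#.....#..#....##.#.#
gen 14: ##.#.....#..#....##.#.
gen 15: .##.#.....#..#....##.#
gen 16: #.##.#.....#..#....##.
gen 17: .#.##.#.....#..#....##
gen 18: #.#.##.#.....#..#....#
gen 19: ##.#.##.#.....#..#....

0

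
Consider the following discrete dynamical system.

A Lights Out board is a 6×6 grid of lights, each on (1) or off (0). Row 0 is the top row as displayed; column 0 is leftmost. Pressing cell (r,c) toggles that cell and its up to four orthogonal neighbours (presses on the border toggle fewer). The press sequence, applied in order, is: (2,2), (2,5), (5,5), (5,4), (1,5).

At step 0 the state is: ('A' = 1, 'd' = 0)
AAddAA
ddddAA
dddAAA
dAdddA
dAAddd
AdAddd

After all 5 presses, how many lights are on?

[0] AAddAA
ddddAA
dddAAA
dAdddA
dAAddd
AdAddd
[1] AAddAA
ddAdAA
dAAdAA
dAAddA
dAAddd
AdAddd
[2] AAddAA
ddAdAd
dAAddd
dAAddd
dAAddd
AdAddd
[3] AAddAA
ddAdAd
dAAddd
dAAddd
dAAddA
AdAdAA
[4] AAddAA
ddAdAd
dAAddd
dAAddd
dAAdAA
AdAAdd
[5] AAddAd
ddAddA
dAAddA
dAAddd
dAAdAA
AdAAdd

17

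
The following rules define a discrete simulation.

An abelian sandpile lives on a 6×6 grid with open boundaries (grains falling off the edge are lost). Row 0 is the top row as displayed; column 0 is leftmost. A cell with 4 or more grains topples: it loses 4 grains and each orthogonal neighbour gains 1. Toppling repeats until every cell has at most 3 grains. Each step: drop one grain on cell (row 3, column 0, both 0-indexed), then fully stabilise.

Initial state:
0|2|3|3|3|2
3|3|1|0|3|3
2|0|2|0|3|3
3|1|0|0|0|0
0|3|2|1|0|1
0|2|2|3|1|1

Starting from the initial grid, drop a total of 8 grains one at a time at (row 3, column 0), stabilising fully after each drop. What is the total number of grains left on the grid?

gen 0: 0|2|3|3|3|2
3|3|1|0|3|3
2|0|2|0|3|3
3|1|0|0|0|0
0|3|2|1|0|1
0|2|2|3|1|1
gen 1: 0|2|3|3|3|2
3|3|1|0|3|3
3|0|2|0|3|3
0|2|0|0|0|0
1|3|2|1|0|1
0|2|2|3|1|1
gen 2: 0|2|3|3|3|2
3|3|1|0|3|3
3|0|2|0|3|3
1|2|0|0|0|0
1|3|2|1|0|1
0|2|2|3|1|1
gen 3: 0|2|3|3|3|2
3|3|1|0|3|3
3|0|2|0|3|3
2|2|0|0|0|0
1|3|2|1|0|1
0|2|2|3|1|1
gen 4: 0|2|3|3|3|2
3|3|1|0|3|3
3|0|2|0|3|3
3|2|0|0|0|0
1|3|2|1|0|1
0|2|2|3|1|1
gen 5: 1|3|3|3|3|2
1|0|2|0|3|3
1|2|2|0|3|3
1|3|0|0|0|0
2|3|2|1|0|1
0|2|2|3|1|1
gen 6: 1|3|3|3|3|2
1|0|2|0|3|3
1|2|2|0|3|3
2|3|0|0|0|0
2|3|2|1|0|1
0|2|2|3|1|1
gen 7: 1|3|3|3|3|2
1|0|2|0|3|3
1|2|2|0|3|3
3|3|0|0|0|0
2|3|2|1|0|1
0|2|2|3|1|1
gen 8: 1|3|3|3|3|2
1|0|2|0|3|3
2|3|2|0|3|3
2|1|1|0|0|0
0|1|3|1|0|1
1|3|2|3|1|1

58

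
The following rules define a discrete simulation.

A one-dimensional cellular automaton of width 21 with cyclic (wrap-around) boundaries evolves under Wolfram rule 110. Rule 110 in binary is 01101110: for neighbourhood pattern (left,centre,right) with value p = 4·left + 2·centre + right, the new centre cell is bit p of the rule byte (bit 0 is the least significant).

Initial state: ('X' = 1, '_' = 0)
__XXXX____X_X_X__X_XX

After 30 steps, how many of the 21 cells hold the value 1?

[0] __XXXX____X_X_X__X_XX
[1] _XX__X___XXXXXX_XXXXX
[2] XXX_XX__XX____XXX___X
[3] __XXXX_XXX___XX_X__XX
[4] _XX__XXX_X__XXXXX_XXX
[5] XXX_XX_XXX_XX___XXX_X
[6] __XXXXXX_XXXX__XX_XXX
[7] _XX____XXX__X_XXXXX_X
[8] XXX___XX_X_XXXX___XXX
[9] __X__XXXXXXX__X__XX__
[10] _XX_XX_____X_XX_XXX__
[11] XXXXXX____XXXXXXX_X__
[12] X____X___XX_____XXX_X
[13] X___XX__XXX____XX_XXX
[14] X__XXX_XX_X___XXXXX__
[15] X_XX_XXXXXX__XX___X_X
[16] XXXXXX____X_XXX__XXXX
[17] _____X___XXXX_X_XX___
[18] ____XX__XX__XXXXXX___
[19] ___XXX_XXX_XX____X___
[20] __XX_XXX_XXXX___XX___
[21] _XXXXX_XXX__X__XXX___
[22] XX___XXX_X_XX_XX_X___
[23] XX__XX_XXXXXXXXXXX__X
[24] _X_XXXXX_________X_XX
[25] XXXX___X________XXXXX
[26] ___X__XX_______XX____
[27] __XX_XXX______XXX____
[28] _XXXXX_X_____XX_X____
[29] XX___XXX____XXXXX____
[30] XX__XX_X___XX___X___X

9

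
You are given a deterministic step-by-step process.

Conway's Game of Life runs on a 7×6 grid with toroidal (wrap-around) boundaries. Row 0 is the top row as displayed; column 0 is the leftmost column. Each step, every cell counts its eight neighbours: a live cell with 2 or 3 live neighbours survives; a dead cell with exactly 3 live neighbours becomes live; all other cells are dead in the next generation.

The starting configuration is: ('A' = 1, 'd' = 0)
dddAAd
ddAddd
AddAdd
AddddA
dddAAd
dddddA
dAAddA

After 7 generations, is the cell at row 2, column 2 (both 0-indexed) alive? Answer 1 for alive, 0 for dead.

0) dddAAd
ddAddd
AddAdd
AddddA
dddAAd
dddddA
dAAddA
1) dAdAAd
ddAdAd
AAdddA
AddAdA
AdddAd
AdAAdA
AdAAdA
2) AAdddd
ddAdAd
dAAAdd
dddddd
ddAddd
ddAddd
dddddd
3) dAdddd
Addddd
dAAAdd
dAdAdd
dddddd
dddddd
dAdddd
4) AAdddd
Addddd
AAdAdd
dAdAdd
dddddd
dddddd
dddddd
5) AAdddd
ddAddA
AAdddd
AAdddd
dddddd
dddddd
dddddd
6) AAdddd
ddAddA
ddAddA
AAdddd
dddddd
dddddd
dddddd
7) AAdddd
ddAddA
ddAddA
AAdddd
dddddd
dddddd
dddddd

1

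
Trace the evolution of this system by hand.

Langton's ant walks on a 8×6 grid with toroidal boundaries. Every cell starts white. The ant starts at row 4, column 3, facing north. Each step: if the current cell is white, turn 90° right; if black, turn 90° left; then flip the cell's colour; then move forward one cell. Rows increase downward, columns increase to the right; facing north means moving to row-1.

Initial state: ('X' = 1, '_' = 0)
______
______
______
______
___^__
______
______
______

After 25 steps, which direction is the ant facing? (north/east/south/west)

east

t=0: ______
______
______
______
___^__
______
______
______
t=1: ______
______
______
______
___X>_
______
______
______
t=2: ______
______
______
______
___XX_
____v_
______
______
t=3: ______
______
______
______
___XX_
___<X_
______
______
t=4: ______
______
______
______
___^X_
___XX_
______
______
t=5: ______
______
______
______
__<_X_
___XX_
______
______
t=6: ______
______
______
__^___
__X_X_
___XX_
______
______
t=7: ______
______
______
__X>__
__X_X_
___XX_
______
______
t=8: ______
______
______
__XX__
__XvX_
___XX_
______
______
t=9: ______
______
______
__XX__
__<XX_
___XX_
______
______
t=10: ______
______
______
__XX__
___XX_
__vXX_
______
______
t=11: ______
______
______
__XX__
___XX_
_<XXX_
______
______
t=12: ______
______
______
__XX__
_^_XX_
_XXXX_
______
______
t=13: ______
______
______
__XX__
_X>XX_
_XXXX_
______
______
t=14: ______
______
______
__XX__
_XXXX_
_XvXX_
______
______
t=15: ______
______
______
__XX__
_XXXX_
_X_>X_
______
______
t=16: ______
______
______
__XX__
_XX^X_
_X__X_
______
______
t=17: ______
______
______
__XX__
_X<_X_
_X__X_
______
______
t=18: ______
______
______
__XX__
_X__X_
_Xv_X_
______
______
t=19: ______
______
______
__XX__
_X__X_
_<X_X_
______
______
t=20: ______
______
______
__XX__
_X__X_
__X_X_
_v____
______
t=21: ______
______
______
__XX__
_X__X_
__X_X_
<X____
______
t=22: ______
______
______
__XX__
_X__X_
^_X_X_
XX____
______
t=23: ______
______
______
__XX__
_X__X_
X>X_X_
XX____
______
t=24: ______
______
______
__XX__
_X__X_
XXX_X_
Xv____
______
t=25: ______
______
______
__XX__
_X__X_
XXX_X_
X_>___
______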